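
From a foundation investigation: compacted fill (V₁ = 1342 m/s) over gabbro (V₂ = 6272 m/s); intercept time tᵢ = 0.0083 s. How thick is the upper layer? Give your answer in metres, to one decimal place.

h = tᵢ·V₁·V₂ / (2·√(V₂²−V₁²)).
√(V₂²−V₁²) = √(6272² − 1342²) = 6126.7 m/s.
h = 0.0083 s × 1342 × 6272 / (2 × 6126.7) = 5.70 m.

5.7 m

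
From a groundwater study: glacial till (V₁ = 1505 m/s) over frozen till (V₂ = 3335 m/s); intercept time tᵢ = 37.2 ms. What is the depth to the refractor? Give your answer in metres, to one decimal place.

h = tᵢ·V₁·V₂ / (2·√(V₂²−V₁²)).
√(V₂²−V₁²) = √(3335² − 1505²) = 2976.1 m/s.
h = 0.0372 s × 1505 × 3335 / (2 × 2976.1) = 31.37 m.

31.4 m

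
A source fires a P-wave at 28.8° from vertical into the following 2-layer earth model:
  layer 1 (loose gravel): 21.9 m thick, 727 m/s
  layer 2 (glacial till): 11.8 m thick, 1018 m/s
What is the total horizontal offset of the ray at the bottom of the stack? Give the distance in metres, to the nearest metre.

p = sin θ₁/V₁ = sin 28.8°/727 = 6.6266e-04 s/m is conserved through the stack.
Layer 1: θ = 28.80°; offset = 21.9·tan 28.80° = 12.040 m.
Layer 2: sin θ = p·1018 = 0.6746 → θ = 42.42°; offset = 11.8·tan 42.42° = 10.783 m.
Σ offsets = 22.823 m.

23 m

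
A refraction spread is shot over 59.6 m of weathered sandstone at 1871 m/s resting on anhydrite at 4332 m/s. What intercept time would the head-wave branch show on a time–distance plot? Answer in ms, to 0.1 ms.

57.5 ms

θ_c = arcsin(V₁/V₂) = arcsin(1871/4332) = 25.59°; cos θ_c = 0.9019.
tᵢ = 2h·cos θ_c / V₁ = 2·59.6·0.9019 / 1871 = 0.05746 s.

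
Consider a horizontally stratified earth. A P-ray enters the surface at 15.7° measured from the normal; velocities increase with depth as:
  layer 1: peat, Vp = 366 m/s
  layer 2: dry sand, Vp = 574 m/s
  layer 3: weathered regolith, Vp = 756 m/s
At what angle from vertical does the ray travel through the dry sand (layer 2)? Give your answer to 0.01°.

Snell's law across each interface conserves sin θ / V, so sin θ_2 = V_2·sin θ₁/V₁.
sin θ_2 = 574 × sin 15.7° / 366 = 0.4244.
θ_2 = arcsin 0.4244 = 25.11°.

25.11°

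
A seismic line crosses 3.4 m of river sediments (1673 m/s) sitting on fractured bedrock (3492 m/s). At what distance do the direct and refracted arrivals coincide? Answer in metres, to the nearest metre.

θ_c = arcsin(1673/3492) = 28.63°, so cos θ_c = 0.8778 and tᵢ = 2h cos θ_c/V₁ = 0.0036 s.
At crossover x/V₁ = x/V₂ + tᵢ ⇒ x = tᵢ/(1/V₁ − 1/V₂) = 0.00357/(5.9773e-04 − 2.8637e-04) = 11.46 m.

11 m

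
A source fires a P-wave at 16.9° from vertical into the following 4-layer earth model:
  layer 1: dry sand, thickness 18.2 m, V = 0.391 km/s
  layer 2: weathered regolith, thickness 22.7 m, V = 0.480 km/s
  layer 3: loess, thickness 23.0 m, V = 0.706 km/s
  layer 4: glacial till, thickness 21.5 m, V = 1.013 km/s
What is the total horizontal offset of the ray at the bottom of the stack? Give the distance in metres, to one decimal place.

53.0 m

Ray parameter p = sin 16.9° / 0.391 km/s = 7.4348e-01 s/km.
Layer 1: θ = 16.90°; offset = 18.2·tan 16.90° = 5.530 m.
Layer 2: sin θ = p·0.480 = 0.3569 → θ = 20.91°; offset = 22.7·tan 20.91° = 8.672 m.
Layer 3: sin θ = p·0.706 = 0.5249 → θ = 31.66°; offset = 23.0·tan 31.66° = 14.184 m.
Layer 4: sin θ = p·1.013 = 0.7531 → θ = 48.86°; offset = 21.5·tan 48.86° = 24.615 m.
Total horizontal offset = 53.000 m.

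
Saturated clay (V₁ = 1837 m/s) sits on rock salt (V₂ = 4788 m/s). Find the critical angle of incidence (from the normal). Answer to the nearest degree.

Critical incidence: sin θ_c = V₁/V₂ = 1837/4788 = 0.3837.
θ_c = arcsin 0.3837 = 22.56°.

23°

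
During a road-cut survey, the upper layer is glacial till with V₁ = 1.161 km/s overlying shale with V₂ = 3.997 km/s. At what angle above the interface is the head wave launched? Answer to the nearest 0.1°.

73.1°

Critical incidence: sin θ_c = V₁/V₂ = 1.161/3.997 = 0.2905.
θ_c = arcsin 0.2905 = 16.89°.
Measured from the interface: 90° − 16.89° = 73.11°.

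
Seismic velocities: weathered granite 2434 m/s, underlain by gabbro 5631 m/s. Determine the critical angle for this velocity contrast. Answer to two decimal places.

25.61°

At critical incidence the refracted ray runs along the interface (θ₂ = 90°), so sin θ_c = V₁/V₂.
θ_c = arcsin(2434/5631) = arcsin 0.4323 = 25.61°.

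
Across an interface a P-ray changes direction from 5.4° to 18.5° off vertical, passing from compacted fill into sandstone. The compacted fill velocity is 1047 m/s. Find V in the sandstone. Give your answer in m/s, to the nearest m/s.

3530 m/s

Snell's law: sin 5.4°/V₁ = sin 18.5°/V₂.
V₂ = V₁·sin 18.5°/sin 5.4° = 1047 × 3.3717 = 3530.17 m/s.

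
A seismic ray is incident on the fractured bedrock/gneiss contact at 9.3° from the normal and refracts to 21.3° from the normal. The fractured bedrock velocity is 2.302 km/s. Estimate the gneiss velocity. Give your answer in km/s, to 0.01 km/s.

sin 9.3° = 0.1616; sin 21.3° = 0.3633.
V₂ = V₁·(sin θ₂/sin θ₁) = 2.302·(0.3633/0.1616) = 5.17 km/s.

5.17 km/s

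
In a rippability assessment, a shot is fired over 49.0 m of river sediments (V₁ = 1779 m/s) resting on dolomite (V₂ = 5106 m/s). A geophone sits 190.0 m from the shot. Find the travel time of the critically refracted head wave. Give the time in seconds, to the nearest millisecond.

0.089 s

θ_c = arcsin(V₁/V₂) = arcsin(1779/5106) = 20.39°, cos θ_c = 0.9373.
Intercept time tᵢ = 2h cos θ_c / V₁ = 2·49.0·0.9373/1779 = 0.05164 s.
t = x/V₂ + tᵢ = 190.0/5106 + 0.05164 = 0.08885 s.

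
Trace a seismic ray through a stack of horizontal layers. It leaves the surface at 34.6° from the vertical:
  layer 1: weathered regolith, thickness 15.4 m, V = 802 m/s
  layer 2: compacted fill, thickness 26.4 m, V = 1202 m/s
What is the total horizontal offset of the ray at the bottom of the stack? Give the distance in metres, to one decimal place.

53.4 m

p = sin θ₁/V₁ = sin 34.6°/802 = 7.0803e-04 s/m is conserved through the stack.
Layer 1: θ = 34.60°; offset = 15.4·tan 34.60° = 10.624 m.
Layer 2: sin θ = p·1202 = 0.8511 → θ = 58.33°; offset = 26.4·tan 58.33° = 42.790 m.
Total horizontal offset = 53.414 m.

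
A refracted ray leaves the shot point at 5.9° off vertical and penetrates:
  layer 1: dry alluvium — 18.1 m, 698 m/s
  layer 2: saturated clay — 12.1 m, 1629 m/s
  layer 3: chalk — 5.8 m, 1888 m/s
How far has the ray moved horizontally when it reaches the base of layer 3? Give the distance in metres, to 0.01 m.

6.54 m

p = sin θ₁/V₁ = sin 5.9°/698 = 1.4727e-04 s/m is conserved through the stack.
Layer 1: θ = 5.90°; offset = 18.1·tan 5.90° = 1.8705 m.
Layer 2: sin θ = p·1629 = 0.2399 → θ = 13.88°; offset = 12.1·tan 13.88° = 2.9901 m.
Layer 3: sin θ = p·1888 = 0.2780 → θ = 16.14°; offset = 5.8·tan 16.14° = 1.6788 m.
Σ offsets = 6.5394 m.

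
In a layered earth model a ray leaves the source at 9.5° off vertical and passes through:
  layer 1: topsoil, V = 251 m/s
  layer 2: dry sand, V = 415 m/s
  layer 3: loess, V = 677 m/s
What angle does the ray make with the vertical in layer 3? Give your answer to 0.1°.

Snell's law across each interface conserves sin θ / V, so sin θ_3 = V_3·sin θ₁/V₁.
sin θ_3 = 677 × sin 9.5° / 251 = 0.4452.
θ_3 = 26.43° from the vertical.

26.4°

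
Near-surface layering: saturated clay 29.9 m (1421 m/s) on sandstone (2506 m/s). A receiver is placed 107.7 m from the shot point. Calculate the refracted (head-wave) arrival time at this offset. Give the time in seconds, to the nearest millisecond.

t = x/V₂ + 2h·√(V₂²−V₁²)/(V₁V₂).
√(V₂²−V₁²) = √(2506²−1421²) = 2064.2 m/s; delay term = 2·29.9·2064.2/(1421·2506) = 0.03466 s.
t = 107.7/2506 + 0.03466 = 0.07764 s.

0.078 s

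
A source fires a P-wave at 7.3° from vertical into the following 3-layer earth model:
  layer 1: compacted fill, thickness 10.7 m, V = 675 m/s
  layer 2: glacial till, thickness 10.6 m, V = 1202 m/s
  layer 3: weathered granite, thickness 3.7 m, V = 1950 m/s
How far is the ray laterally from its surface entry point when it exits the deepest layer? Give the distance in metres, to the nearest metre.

5 m

p = sin θ₁/V₁ = sin 7.3°/675 = 1.8824e-04 s/m is conserved through the stack.
Layer 1: θ = 7.30°; offset = 10.7·tan 7.30° = 1.371 m.
Layer 2: sin θ = p·1202 = 0.2263 → θ = 13.08°; offset = 10.6·tan 13.08° = 2.462 m.
Layer 3: sin θ = p·1950 = 0.3671 → θ = 21.54°; offset = 3.7·tan 21.54° = 1.460 m.
Summing the layer offsets gives 5.293 m.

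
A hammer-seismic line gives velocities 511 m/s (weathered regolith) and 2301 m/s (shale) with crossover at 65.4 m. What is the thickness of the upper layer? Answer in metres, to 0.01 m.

26.09 m

h = (x_cross/2)·√((V₂−V₁)/(V₂+V₁)).
(V₂−V₁)/(V₂+V₁) = (2301−511)/(2301+511) = 0.6366; √ = 0.7978.
h = (65.4/2)·0.7978 = 26.09 m.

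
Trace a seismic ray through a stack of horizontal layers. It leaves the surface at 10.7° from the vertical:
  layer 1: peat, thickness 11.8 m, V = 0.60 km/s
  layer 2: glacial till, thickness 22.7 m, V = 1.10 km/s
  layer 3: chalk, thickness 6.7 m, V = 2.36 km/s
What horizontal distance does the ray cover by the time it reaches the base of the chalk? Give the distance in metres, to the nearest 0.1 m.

Apply Snell's law at each interface; in layer i the horizontal offset is hᵢ·tan θᵢ.
Layer 1: θ = 10.70°; offset = 11.8·tan 10.70° = 2.230 m.
Layer 2: sin θ = 1.10·sin 10.7°/0.60 = 0.3404, θ = 19.90°; offset = 22.7·tan 19.90° = 8.218 m.
Layer 3: sin θ = 2.36·sin 10.7°/0.60 = 0.7303, θ = 46.91°; offset = 6.7·tan 46.91° = 7.162 m.
Summing the layer offsets gives 17.610 m.

17.6 m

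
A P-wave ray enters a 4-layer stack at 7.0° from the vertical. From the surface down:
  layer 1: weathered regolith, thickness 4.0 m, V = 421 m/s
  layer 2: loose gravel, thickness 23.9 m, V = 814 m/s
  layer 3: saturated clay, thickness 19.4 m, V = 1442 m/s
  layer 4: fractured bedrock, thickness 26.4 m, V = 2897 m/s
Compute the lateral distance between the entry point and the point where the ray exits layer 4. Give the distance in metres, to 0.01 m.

Apply Snell's law at each interface; in layer i the horizontal offset is hᵢ·tan θᵢ.
Layer 1: θ = 7.00°; offset = 4.0·tan 7.00° = 0.4911 m.
Layer 2: sin θ = 814·sin 7.0°/421 = 0.2356, θ = 13.63°; offset = 23.9·tan 13.63° = 5.7948 m.
Layer 3: sin θ = 1442·sin 7.0°/421 = 0.4174, θ = 24.67°; offset = 19.4·tan 24.67° = 8.9115 m.
Layer 4: sin θ = 2897·sin 7.0°/421 = 0.8386, θ = 56.99°; offset = 26.4·tan 56.99° = 40.6428 m.
Summing the layer offsets gives 55.8403 m.

55.84 m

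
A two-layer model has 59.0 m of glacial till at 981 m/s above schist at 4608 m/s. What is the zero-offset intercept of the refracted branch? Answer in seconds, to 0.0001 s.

θ_c = arcsin(V₁/V₂) = arcsin(981/4608) = 12.29°; cos θ_c = 0.9771.
tᵢ = 2h·cos θ_c / V₁ = 2·59.0·0.9771 / 981 = 0.11753 s.

0.1175 s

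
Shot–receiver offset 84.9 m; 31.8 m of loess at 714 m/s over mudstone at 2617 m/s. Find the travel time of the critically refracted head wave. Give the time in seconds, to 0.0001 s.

0.1181 s

θ_c = arcsin(V₁/V₂) = arcsin(714/2617) = 15.83°, cos θ_c = 0.9621.
Intercept time tᵢ = 2h cos θ_c / V₁ = 2·31.8·0.9621/714 = 0.08570 s.
t = x/V₂ + tᵢ = 84.9/2617 + 0.08570 = 0.11814 s.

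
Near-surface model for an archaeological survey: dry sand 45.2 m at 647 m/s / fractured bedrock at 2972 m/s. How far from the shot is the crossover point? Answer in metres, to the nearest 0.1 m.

112.8 m

θ_c = arcsin(647/2972) = 12.57°, so cos θ_c = 0.9760 and tᵢ = 2h cos θ_c/V₁ = 0.1364 s.
At crossover x/V₁ = x/V₂ + tᵢ ⇒ x = tᵢ/(1/V₁ − 1/V₂) = 0.13637/(1.5456e-03 − 3.3647e-04) = 112.78 m.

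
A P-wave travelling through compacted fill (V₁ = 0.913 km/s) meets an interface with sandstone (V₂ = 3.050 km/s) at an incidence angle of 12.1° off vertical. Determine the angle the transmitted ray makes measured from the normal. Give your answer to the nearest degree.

sin θ₁/V₁ = sin θ₂/V₂ ⇒ sin θ₂ = 3.050·sin 12.1°/0.913 = 3.050·0.2096/0.913 = 0.7003.
θ₂ = sin⁻¹(0.7003) = 44.45° (from vertical).

44°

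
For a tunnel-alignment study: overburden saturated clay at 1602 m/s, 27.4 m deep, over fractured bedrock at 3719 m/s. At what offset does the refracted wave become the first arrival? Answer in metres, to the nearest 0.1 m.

θ_c = arcsin(1602/3719) = 25.52°, so cos θ_c = 0.9025 and tᵢ = 2h cos θ_c/V₁ = 0.0309 s.
At crossover x/V₁ = x/V₂ + tᵢ ⇒ x = tᵢ/(1/V₁ − 1/V₂) = 0.03087/(6.2422e-04 − 2.6889e-04) = 86.88 m.

86.9 m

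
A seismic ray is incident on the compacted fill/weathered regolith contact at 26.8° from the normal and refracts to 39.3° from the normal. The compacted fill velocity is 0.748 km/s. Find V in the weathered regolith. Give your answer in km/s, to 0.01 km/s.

Snell's law: sin 26.8°/V₁ = sin 39.3°/V₂.
V₂ = V₁·sin 39.3°/sin 26.8° = 0.748 × 1.4048 = 1.05 km/s.

1.05 km/s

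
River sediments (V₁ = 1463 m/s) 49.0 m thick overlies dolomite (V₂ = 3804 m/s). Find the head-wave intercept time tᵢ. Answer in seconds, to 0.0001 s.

tᵢ = 2h·√(V₂²−V₁²)/(V₁V₂).
√(V₂²−V₁²) = √(3804²−1463²) = 3511.4 m/s.
tᵢ = 2·49.0·3511.4/(1463·3804) = 0.06183 s.

0.0618 s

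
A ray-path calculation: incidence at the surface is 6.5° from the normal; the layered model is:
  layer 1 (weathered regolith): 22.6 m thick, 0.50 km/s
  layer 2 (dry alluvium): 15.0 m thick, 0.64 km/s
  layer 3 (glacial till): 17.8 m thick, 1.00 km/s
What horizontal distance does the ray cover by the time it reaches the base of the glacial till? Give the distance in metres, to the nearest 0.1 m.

8.9 m

Apply Snell's law at each interface; in layer i the horizontal offset is hᵢ·tan θᵢ.
Layer 1: θ = 6.50°; offset = 22.6·tan 6.50° = 2.575 m.
Layer 2: sin θ = 0.64·sin 6.5°/0.50 = 0.1449, θ = 8.33°; offset = 15.0·tan 8.33° = 2.197 m.
Layer 3: sin θ = 1.00·sin 6.5°/0.50 = 0.2264, θ = 13.09°; offset = 17.8·tan 13.09° = 4.137 m.
Summing the layer offsets gives 8.909 m.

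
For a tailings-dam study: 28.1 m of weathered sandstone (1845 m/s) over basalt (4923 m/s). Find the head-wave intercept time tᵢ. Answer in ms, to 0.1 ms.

tᵢ = 2h·√(V₂²−V₁²)/(V₁V₂).
√(V₂²−V₁²) = √(4923²−1845²) = 4564.2 m/s.
tᵢ = 2·28.1·4564.2/(1845·4923) = 0.02824 s.

28.2 ms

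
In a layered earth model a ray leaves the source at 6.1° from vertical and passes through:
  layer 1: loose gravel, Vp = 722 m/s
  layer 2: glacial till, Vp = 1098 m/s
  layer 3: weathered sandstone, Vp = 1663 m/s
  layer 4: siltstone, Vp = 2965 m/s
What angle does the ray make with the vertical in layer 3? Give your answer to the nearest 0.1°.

Ray parameter p = sin 6.1° / 722 = 1.4718e-04 s/m.
sin θ_3 = p·V_3 = 1.4718e-04 × 1663 = 0.2448.
θ_3 = 14.17° from the vertical.

14.2°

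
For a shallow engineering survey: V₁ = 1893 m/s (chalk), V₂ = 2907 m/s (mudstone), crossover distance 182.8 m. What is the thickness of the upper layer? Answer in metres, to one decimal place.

42.0 m

h = (x_cross/2)·√((V₂−V₁)/(V₂+V₁)).
(V₂−V₁)/(V₂+V₁) = (2907−1893)/(2907+1893) = 0.2113; √ = 0.4596.
h = (182.8/2)·0.4596 = 42.01 m.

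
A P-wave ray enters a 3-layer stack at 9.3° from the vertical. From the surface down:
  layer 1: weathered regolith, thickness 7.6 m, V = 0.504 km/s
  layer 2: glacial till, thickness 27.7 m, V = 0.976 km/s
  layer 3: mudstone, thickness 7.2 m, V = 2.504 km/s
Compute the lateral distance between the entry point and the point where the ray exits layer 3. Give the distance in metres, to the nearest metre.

20 m

Apply Snell's law at each interface; in layer i the horizontal offset is hᵢ·tan θᵢ.
Layer 1: θ = 9.30°; offset = 7.6·tan 9.30° = 1.245 m.
Layer 2: sin θ = 0.976·sin 9.3°/0.504 = 0.3129, θ = 18.24°; offset = 27.7·tan 18.24° = 9.127 m.
Layer 3: sin θ = 2.504·sin 9.3°/0.504 = 0.8029, θ = 53.41°; offset = 7.2·tan 53.41° = 9.697 m.
Σ offsets = 20.069 m.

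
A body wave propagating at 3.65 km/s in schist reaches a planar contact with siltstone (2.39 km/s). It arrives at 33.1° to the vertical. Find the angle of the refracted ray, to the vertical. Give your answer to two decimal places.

20.95°

sin θ₁/V₁ = sin θ₂/V₂ ⇒ sin θ₂ = 2.39·sin 33.1°/3.65 = 2.39·0.5461/3.65 = 0.3576.
θ₂ = arcsin 0.3576 = 20.95° from the normal.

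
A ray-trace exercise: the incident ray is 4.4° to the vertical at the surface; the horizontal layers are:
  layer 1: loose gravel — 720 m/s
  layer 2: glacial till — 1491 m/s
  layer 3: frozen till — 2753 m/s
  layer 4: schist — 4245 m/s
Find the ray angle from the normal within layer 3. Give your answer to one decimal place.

17.1°

Ray parameter p = sin 4.4° / 720 = 1.0655e-04 s/m.
sin θ_3 = p·V_3 = 1.0655e-04 × 2753 = 0.2933.
θ_3 = arcsin 0.2933 = 17.06°.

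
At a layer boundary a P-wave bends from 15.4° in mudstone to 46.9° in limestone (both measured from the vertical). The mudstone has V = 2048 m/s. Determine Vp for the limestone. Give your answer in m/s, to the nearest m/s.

5631 m/s

Snell's law: sin 15.4°/V₁ = sin 46.9°/V₂.
V₂ = V₁·sin 46.9°/sin 15.4° = 2048 × 2.7496 = 5631.10 m/s.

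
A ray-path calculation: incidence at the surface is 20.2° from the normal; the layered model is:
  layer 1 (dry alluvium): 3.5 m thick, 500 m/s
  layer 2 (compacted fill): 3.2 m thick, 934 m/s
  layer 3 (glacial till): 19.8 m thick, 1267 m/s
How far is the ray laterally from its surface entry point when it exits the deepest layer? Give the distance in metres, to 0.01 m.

39.77 m

Apply Snell's law at each interface; in layer i the horizontal offset is hᵢ·tan θᵢ.
Layer 1: θ = 20.20°; offset = 3.5·tan 20.20° = 1.2877 m.
Layer 2: sin θ = 934·sin 20.2°/500 = 0.6450, θ = 40.17°; offset = 3.2·tan 40.17° = 2.7010 m.
Layer 3: sin θ = 1267·sin 20.2°/500 = 0.8750, θ = 61.04°; offset = 19.8·tan 61.04° = 35.7839 m.
Total horizontal offset = 39.7727 m.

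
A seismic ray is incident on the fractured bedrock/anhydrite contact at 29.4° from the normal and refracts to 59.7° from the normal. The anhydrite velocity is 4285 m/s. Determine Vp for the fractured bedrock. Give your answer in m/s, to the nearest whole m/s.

Snell's law: sin 29.4°/V₁ = sin 59.7°/V₂.
V₁ = V₂·sin 29.4°/sin 59.7° = 4285 × 0.5686 = 2436.34 m/s.

2436 m/s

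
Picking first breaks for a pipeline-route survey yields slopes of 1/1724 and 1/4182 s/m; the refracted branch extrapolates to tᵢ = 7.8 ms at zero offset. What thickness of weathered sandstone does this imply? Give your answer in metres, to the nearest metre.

h = tᵢ·V₁·V₂ / (2·√(V₂²−V₁²)).
√(V₂²−V₁²) = √(4182² − 1724²) = 3810.1 m/s.
h = 0.0078 s × 1724 × 4182 / (2 × 3810.1) = 7.38 m.

7 m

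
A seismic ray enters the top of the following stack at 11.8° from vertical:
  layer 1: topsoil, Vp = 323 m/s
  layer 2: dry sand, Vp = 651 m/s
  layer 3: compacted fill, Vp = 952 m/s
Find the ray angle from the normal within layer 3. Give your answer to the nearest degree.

Snell's law across each interface conserves sin θ / V, so sin θ_3 = V_3·sin θ₁/V₁.
sin θ_3 = 952 × sin 11.8° / 323 = 0.6027.
θ_3 = 37.07° from the vertical.

37°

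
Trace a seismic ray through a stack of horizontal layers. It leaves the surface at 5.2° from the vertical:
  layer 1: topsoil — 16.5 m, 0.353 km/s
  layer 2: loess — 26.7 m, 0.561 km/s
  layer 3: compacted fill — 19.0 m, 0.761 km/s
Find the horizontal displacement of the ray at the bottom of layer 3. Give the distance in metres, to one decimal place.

9.2 m

Ray parameter p = sin 5.2° / 0.353 km/s = 2.5675e-01 s/km.
Layer 1: θ = 5.20°; offset = 16.5·tan 5.20° = 1.502 m.
Layer 2: sin θ = p·0.561 = 0.1440 → θ = 8.28°; offset = 26.7·tan 8.28° = 3.886 m.
Layer 3: sin θ = p·0.761 = 0.1954 → θ = 11.27°; offset = 19.0·tan 11.27° = 3.785 m.
Total horizontal offset = 9.173 m.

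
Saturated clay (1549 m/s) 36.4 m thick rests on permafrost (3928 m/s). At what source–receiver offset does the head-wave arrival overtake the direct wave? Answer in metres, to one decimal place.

θ_c = arcsin(1549/3928) = 23.23°, so cos θ_c = 0.9190 and tᵢ = 2h cos θ_c/V₁ = 0.0432 s.
At crossover x/V₁ = x/V₂ + tᵢ ⇒ x = tᵢ/(1/V₁ − 1/V₂) = 0.04319/(6.4558e-04 − 2.5458e-04) = 110.46 m.

110.5 m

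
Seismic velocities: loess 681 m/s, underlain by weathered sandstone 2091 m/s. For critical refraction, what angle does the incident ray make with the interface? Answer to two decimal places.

70.99°

Critical incidence: sin θ_c = V₁/V₂ = 681/2091 = 0.3257.
θ_c = arcsin 0.3257 = 19.01°.
Measured from the interface: 90° − 19.01° = 70.99°.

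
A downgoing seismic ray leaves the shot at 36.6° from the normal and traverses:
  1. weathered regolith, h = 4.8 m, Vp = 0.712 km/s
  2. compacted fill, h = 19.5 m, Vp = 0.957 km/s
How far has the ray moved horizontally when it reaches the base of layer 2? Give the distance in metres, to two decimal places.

29.69 m

p = sin θ₁/V₁ = sin 36.6°/0.712 = 8.3739e-01 s/km is conserved through the stack.
Layer 1: θ = 36.60°; offset = 4.8·tan 36.60° = 3.5648 m.
Layer 2: sin θ = p·0.957 = 0.8014 → θ = 53.26°; offset = 19.5·tan 53.26° = 26.1258 m.
Total horizontal offset = 29.6905 m.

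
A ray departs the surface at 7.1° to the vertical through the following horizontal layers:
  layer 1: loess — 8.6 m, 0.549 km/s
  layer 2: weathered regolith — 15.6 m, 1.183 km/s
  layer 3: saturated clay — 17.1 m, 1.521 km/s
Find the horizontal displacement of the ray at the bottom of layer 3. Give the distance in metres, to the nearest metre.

12 m

Apply Snell's law at each interface; in layer i the horizontal offset is hᵢ·tan θᵢ.
Layer 1: θ = 7.10°; offset = 8.6·tan 7.10° = 1.071 m.
Layer 2: sin θ = 1.183·sin 7.1°/0.549 = 0.2663, θ = 15.45°; offset = 15.6·tan 15.45° = 4.311 m.
Layer 3: sin θ = 1.521·sin 7.1°/0.549 = 0.3424, θ = 20.03°; offset = 17.1·tan 20.03° = 6.232 m.
Total horizontal offset = 11.614 m.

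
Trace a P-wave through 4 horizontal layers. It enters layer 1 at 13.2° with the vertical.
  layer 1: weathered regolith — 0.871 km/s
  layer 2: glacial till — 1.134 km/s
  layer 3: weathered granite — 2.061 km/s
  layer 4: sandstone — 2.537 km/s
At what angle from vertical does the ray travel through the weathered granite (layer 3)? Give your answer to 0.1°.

32.7°

Ray parameter p = sin 13.2° / 0.871 = 2.6217e-01 s/km.
sin θ_3 = p·V_3 = 2.6217e-01 × 2.061 = 0.5403.
θ_3 = arcsin 0.5403 = 32.71°.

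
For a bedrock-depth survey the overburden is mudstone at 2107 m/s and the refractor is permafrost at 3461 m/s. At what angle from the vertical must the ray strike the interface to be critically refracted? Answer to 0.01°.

37.50°

At critical incidence the refracted ray runs along the interface (θ₂ = 90°), so sin θ_c = V₁/V₂.
θ_c = arcsin(2107/3461) = arcsin 0.6088 = 37.50°.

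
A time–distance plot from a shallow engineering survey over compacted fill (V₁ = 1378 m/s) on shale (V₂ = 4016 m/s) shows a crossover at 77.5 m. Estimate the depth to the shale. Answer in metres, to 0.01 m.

h = (x_cross/2)·√((V₂−V₁)/(V₂+V₁)).
(V₂−V₁)/(V₂+V₁) = (4016−1378)/(4016+1378) = 0.4891; √ = 0.6993.
h = (77.5/2)·0.6993 = 27.10 m.

27.10 m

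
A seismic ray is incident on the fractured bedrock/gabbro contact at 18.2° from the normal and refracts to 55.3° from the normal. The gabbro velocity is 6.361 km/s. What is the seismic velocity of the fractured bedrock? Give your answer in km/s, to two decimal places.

Snell's law: sin 18.2°/V₁ = sin 55.3°/V₂.
V₁ = V₂·sin 18.2°/sin 55.3° = 6.361 × 0.3799 = 2.42 km/s.

2.42 km/s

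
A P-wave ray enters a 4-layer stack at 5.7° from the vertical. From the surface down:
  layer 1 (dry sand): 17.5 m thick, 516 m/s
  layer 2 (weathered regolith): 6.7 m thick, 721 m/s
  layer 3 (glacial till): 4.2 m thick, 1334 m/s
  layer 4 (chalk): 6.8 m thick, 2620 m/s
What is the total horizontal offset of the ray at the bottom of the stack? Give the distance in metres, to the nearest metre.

Apply Snell's law at each interface; in layer i the horizontal offset is hᵢ·tan θᵢ.
Layer 1: θ = 5.70°; offset = 17.5·tan 5.70° = 1.747 m.
Layer 2: sin θ = 721·sin 5.7°/516 = 0.1388, θ = 7.98°; offset = 6.7·tan 7.98° = 0.939 m.
Layer 3: sin θ = 1334·sin 5.7°/516 = 0.2568, θ = 14.88°; offset = 4.2·tan 14.88° = 1.116 m.
Layer 4: sin θ = 2620·sin 5.7°/516 = 0.5043, θ = 30.28°; offset = 6.8·tan 30.28° = 3.971 m.
Σ offsets = 7.773 m.

8 m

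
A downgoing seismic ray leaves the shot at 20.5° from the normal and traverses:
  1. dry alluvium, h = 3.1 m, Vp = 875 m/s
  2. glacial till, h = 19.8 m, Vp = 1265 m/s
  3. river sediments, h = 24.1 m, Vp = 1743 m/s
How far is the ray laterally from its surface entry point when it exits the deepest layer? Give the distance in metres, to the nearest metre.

36 m

Ray parameter p = sin 20.5° / 875 m/s = 4.0024e-04 s/m.
Layer 1: θ = 20.50°; offset = 3.1·tan 20.50° = 1.159 m.
Layer 2: sin θ = p·1265 = 0.5063 → θ = 30.42°; offset = 19.8·tan 30.42° = 11.625 m.
Layer 3: sin θ = p·1743 = 0.6976 → θ = 44.24°; offset = 24.1·tan 44.24° = 23.466 m.
Total horizontal offset = 36.249 m.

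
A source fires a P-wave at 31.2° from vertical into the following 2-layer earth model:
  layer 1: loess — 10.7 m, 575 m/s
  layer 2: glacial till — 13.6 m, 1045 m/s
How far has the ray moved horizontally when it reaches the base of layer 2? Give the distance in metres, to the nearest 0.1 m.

Apply Snell's law at each interface; in layer i the horizontal offset is hᵢ·tan θᵢ.
Layer 1: θ = 31.20°; offset = 10.7·tan 31.20° = 6.480 m.
Layer 2: sin θ = 1045·sin 31.2°/575 = 0.9415, θ = 70.30°; offset = 13.6·tan 70.30° = 37.979 m.
Σ offsets = 44.459 m.

44.5 m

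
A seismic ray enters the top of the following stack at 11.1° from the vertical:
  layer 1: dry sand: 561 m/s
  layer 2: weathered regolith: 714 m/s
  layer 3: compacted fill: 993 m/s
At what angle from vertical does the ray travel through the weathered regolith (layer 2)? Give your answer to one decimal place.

14.2°

Snell's law across each interface conserves sin θ / V, so sin θ_2 = V_2·sin θ₁/V₁.
sin θ_2 = 714 × sin 11.1° / 561 = 0.2450.
θ_2 = arcsin 0.2450 = 14.18°.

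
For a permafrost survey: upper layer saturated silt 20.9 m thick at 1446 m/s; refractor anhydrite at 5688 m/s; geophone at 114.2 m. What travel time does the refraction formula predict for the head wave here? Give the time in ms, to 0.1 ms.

t = x/V₂ + 2h·√(V₂²−V₁²)/(V₁V₂).
√(V₂²−V₁²) = √(5688²−1446²) = 5501.1 m/s; delay term = 2·20.9·5501.1/(1446·5688) = 0.02796 s.
t = 114.2/5688 + 0.02796 = 0.04803 s.

48.0 ms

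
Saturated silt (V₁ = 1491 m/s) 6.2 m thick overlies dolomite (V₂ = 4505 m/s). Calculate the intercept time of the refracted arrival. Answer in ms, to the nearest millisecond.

8 ms

tᵢ = 2h·√(V₂²−V₁²)/(V₁V₂).
√(V₂²−V₁²) = √(4505²−1491²) = 4251.1 m/s.
tᵢ = 2·6.2·4251.1/(1491·4505) = 0.00785 s.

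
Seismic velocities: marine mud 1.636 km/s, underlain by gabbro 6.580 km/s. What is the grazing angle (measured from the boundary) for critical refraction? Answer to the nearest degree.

76°

Critical incidence: sin θ_c = V₁/V₂ = 1.636/6.580 = 0.2486.
θ_c = arcsin 0.2486 = 14.40°.
Measured from the interface: 90° − 14.40° = 75.60°.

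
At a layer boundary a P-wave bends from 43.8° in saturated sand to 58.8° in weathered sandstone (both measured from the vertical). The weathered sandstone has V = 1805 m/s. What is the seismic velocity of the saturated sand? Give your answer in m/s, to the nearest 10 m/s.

Snell's law: sin 43.8°/V₁ = sin 58.8°/V₂.
V₁ = V₂·sin 43.8°/sin 58.8° = 1805 × 0.8092 = 1460.57 m/s.

1460 m/s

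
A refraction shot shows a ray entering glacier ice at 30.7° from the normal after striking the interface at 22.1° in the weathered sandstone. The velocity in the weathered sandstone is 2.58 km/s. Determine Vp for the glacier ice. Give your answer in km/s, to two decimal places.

sin 22.1° = 0.3762; sin 30.7° = 0.5105.
V₂ = V₁·(sin θ₂/sin θ₁) = 2.58·(0.5105/0.3762) = 3.50 km/s.

3.50 km/s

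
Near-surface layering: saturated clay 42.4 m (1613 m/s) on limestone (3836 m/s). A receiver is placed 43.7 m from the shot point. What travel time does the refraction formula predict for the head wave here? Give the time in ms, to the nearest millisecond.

59 ms

t = x/V₂ + 2h·√(V₂²−V₁²)/(V₁V₂).
√(V₂²−V₁²) = √(3836²−1613²) = 3480.4 m/s; delay term = 2·42.4·3480.4/(1613·3836) = 0.04770 s.
t = 43.7/3836 + 0.04770 = 0.05909 s.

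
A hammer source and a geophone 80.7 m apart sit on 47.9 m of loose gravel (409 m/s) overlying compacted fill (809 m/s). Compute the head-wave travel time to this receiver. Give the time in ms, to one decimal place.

θ_c = arcsin(V₁/V₂) = arcsin(409/809) = 30.37°, cos θ_c = 0.8628.
Intercept time tᵢ = 2h cos θ_c / V₁ = 2·47.9·0.8628/409 = 0.20209 s.
t = x/V₂ + tᵢ = 80.7/809 + 0.20209 = 0.30184 s.

301.8 ms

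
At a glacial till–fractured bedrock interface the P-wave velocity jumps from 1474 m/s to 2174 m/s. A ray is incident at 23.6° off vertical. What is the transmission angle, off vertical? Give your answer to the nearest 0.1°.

36.2°

sin θ₁/V₁ = sin θ₂/V₂ ⇒ sin θ₂ = 2174·sin 23.6°/1474 = 2174·0.4003/1474 = 0.5905.
θ₂ = arcsin 0.5905 = 36.19° from the normal.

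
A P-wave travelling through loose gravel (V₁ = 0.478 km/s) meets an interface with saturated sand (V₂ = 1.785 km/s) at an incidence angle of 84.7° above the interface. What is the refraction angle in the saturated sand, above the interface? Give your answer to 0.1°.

69.8°

Convert to the normal: θ₁ = 90° − 84.7° = 5.3°.
sin θ₁/V₁ = sin θ₂/V₂ ⇒ sin θ₂ = 1.785·sin 5.3°/0.478 = 1.785·0.0924/0.478 = 0.3449.
θ₂ = sin⁻¹(0.3449) = 20.18° (from vertical).
From the interface: 90° − 20.18° = 69.82°.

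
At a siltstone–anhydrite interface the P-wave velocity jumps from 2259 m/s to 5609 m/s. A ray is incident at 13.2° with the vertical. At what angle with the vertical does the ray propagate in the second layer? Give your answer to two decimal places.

Snell's law: sin θ₂ = (V₂/V₁)·sin θ₁ = (5609/2259)·sin 13.2° = 0.5670.
θ₂ = sin⁻¹(0.5670) = 34.54° (from vertical).

34.54°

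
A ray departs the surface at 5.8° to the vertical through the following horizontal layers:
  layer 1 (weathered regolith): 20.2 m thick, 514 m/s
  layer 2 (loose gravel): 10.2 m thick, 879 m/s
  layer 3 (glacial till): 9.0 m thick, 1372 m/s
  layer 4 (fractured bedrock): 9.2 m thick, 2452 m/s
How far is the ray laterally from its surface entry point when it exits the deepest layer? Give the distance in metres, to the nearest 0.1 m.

11.4 m

Ray parameter p = sin 5.8° / 514 m/s = 1.9661e-04 s/m.
Layer 1: θ = 5.80°; offset = 20.2·tan 5.80° = 2.052 m.
Layer 2: sin θ = p·879 = 0.1728 → θ = 9.95°; offset = 10.2·tan 9.95° = 1.790 m.
Layer 3: sin θ = p·1372 = 0.2697 → θ = 15.65°; offset = 9.0·tan 15.65° = 2.521 m.
Layer 4: sin θ = p·2452 = 0.4821 → θ = 28.82°; offset = 9.2·tan 28.82° = 5.062 m.
Summing the layer offsets gives 11.425 m.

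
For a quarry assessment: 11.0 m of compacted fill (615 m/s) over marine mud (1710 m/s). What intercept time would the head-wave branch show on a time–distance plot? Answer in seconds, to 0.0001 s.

0.0334 s

tᵢ = 2h·√(V₂²−V₁²)/(V₁V₂).
√(V₂²−V₁²) = √(1710²−615²) = 1595.6 m/s.
tᵢ = 2·11.0·1595.6/(615·1710) = 0.03338 s.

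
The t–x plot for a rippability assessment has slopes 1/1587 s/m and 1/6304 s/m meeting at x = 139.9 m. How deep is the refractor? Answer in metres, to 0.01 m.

x_cross = 2h·√((V₂+V₁)/(V₂−V₁)) → h = x_cross / (2·√((V₂+V₁)/(V₂−V₁))).
√((V₂+V₁)/(V₂−V₁)) = √((6304+1587)/(6304−1587)) = 1.2934.
h = 139.9 / (2·1.2934) = 54.08 m.

54.08 m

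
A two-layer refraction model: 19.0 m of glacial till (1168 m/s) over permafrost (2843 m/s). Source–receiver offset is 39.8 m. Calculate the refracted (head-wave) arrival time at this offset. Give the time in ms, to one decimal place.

43.7 ms

t = x/V₂ + 2h·√(V₂²−V₁²)/(V₁V₂).
√(V₂²−V₁²) = √(2843²−1168²) = 2592.0 m/s; delay term = 2·19.0·2592.0/(1168·2843) = 0.02966 s.
t = 39.8/2843 + 0.02966 = 0.04366 s.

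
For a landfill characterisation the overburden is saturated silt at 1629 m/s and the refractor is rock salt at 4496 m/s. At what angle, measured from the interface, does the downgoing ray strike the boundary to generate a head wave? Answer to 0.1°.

At critical incidence the refracted ray runs along the interface (θ₂ = 90°), so sin θ_c = V₁/V₂.
θ_c = arcsin(1629/4496) = arcsin 0.3623 = 21.24°.
Measured from the interface: 90° − 21.24° = 68.76°.

68.8°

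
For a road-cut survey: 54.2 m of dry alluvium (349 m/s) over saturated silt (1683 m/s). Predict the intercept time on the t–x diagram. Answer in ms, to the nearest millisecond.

tᵢ = 2h·√(V₂²−V₁²)/(V₁V₂).
√(V₂²−V₁²) = √(1683²−349²) = 1646.4 m/s.
tᵢ = 2·54.2·1646.4/(349·1683) = 0.30385 s.

304 ms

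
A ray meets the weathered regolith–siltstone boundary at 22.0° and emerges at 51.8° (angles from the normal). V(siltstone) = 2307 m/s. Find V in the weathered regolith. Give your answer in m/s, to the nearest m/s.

sin 22.0° = 0.3746; sin 51.8° = 0.7859.
V₁ = V₂·(sin θ₁/sin θ₂) = 2307·(0.3746/0.7859) = 1099.71 m/s.

1100 m/s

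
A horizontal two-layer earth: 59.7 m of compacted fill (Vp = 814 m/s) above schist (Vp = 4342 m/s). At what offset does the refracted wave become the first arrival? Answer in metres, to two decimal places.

θ_c = arcsin(814/4342) = 10.81°, so cos θ_c = 0.9823 and tᵢ = 2h cos θ_c/V₁ = 0.1441 s.
At crossover x/V₁ = x/V₂ + tᵢ ⇒ x = tᵢ/(1/V₁ − 1/V₂) = 0.14408/(1.2285e-03 − 2.3031e-04) = 144.34 m.

144.34 m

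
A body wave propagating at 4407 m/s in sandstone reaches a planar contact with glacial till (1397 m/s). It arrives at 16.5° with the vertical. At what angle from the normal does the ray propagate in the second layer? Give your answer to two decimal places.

5.17°

Snell's law: sin θ₂ = (V₂/V₁)·sin θ₁ = (1397/4407)·sin 16.5° = 0.0900.
θ₂ = arcsin 0.0900 = 5.17° from the normal.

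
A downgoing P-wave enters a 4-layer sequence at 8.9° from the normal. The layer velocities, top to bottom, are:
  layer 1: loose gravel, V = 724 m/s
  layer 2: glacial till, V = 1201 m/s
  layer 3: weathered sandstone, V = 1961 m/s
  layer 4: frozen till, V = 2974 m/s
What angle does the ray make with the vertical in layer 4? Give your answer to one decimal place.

39.5°

Snell's law across each interface conserves sin θ / V, so sin θ_4 = V_4·sin θ₁/V₁.
sin θ_4 = 2974 × sin 8.9° / 724 = 0.6355.
θ_4 = 39.46° from the vertical.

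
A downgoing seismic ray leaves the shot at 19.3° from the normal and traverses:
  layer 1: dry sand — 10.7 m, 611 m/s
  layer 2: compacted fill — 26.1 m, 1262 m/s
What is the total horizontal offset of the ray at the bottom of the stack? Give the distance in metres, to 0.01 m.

Ray parameter p = sin 19.3° / 611 m/s = 5.4094e-04 s/m.
Layer 1: θ = 19.30°; offset = 10.7·tan 19.30° = 3.7471 m.
Layer 2: sin θ = p·1262 = 0.6827 → θ = 43.05°; offset = 26.1·tan 43.05° = 24.3833 m.
Summing the layer offsets gives 28.1304 m.

28.13 m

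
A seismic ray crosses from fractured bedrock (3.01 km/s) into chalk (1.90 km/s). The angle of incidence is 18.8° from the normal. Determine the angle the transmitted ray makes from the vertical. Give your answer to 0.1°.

sin θ₁/V₁ = sin θ₂/V₂ ⇒ sin θ₂ = 1.90·sin 18.8°/3.01 = 1.90·0.3223/3.01 = 0.2034.
θ₂ = arcsin 0.2034 = 11.74° from the normal.

11.7°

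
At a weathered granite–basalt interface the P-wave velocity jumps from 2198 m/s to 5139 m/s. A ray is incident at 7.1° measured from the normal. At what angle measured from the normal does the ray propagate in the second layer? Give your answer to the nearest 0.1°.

16.8°

sin θ₁/V₁ = sin θ₂/V₂ ⇒ sin θ₂ = 5139·sin 7.1°/2198 = 5139·0.1236/2198 = 0.2890.
θ₂ = arcsin 0.2890 = 16.80° from the normal.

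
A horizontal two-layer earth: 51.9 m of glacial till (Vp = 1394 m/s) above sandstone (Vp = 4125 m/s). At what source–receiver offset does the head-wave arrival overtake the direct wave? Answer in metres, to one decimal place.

x_cross = 2h·√((V₂+V₁)/(V₂−V₁)).
(V₂+V₁)/(V₂−V₁) = (4125+1394)/(4125−1394) = 2.0209; √ = 1.4216.
x_cross = 2·51.9·1.4216 = 147.56 m.

147.6 m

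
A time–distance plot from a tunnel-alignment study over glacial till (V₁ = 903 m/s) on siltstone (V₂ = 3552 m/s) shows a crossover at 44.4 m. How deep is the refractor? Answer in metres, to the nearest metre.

x_cross = 2h·√((V₂+V₁)/(V₂−V₁)) → h = x_cross / (2·√((V₂+V₁)/(V₂−V₁))).
√((V₂+V₁)/(V₂−V₁)) = √((3552+903)/(3552−903)) = 1.2968.
h = 44.4 / (2·1.2968) = 17.12 m.

17 m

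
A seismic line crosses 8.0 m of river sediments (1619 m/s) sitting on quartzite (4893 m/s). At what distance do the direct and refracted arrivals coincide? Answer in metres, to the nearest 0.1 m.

22.6 m

θ_c = arcsin(1619/4893) = 19.32°, so cos θ_c = 0.9437 and tᵢ = 2h cos θ_c/V₁ = 0.0093 s.
At crossover x/V₁ = x/V₂ + tᵢ ⇒ x = tᵢ/(1/V₁ − 1/V₂) = 0.00933/(6.1767e-04 − 2.0437e-04) = 22.57 m.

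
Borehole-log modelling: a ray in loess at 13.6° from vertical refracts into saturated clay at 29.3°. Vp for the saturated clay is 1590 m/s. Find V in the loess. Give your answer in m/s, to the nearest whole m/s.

764 m/s

sin 13.6° = 0.2351; sin 29.3° = 0.4894.
V₁ = V₂·(sin θ₁/sin θ₂) = 1590·(0.2351/0.4894) = 763.98 m/s.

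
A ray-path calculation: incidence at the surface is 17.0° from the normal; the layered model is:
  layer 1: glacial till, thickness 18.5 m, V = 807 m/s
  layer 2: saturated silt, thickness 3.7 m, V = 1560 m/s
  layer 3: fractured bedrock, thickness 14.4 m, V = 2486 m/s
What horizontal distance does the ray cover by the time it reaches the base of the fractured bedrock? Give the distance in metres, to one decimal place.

Apply Snell's law at each interface; in layer i the horizontal offset is hᵢ·tan θᵢ.
Layer 1: θ = 17.00°; offset = 18.5·tan 17.00° = 5.656 m.
Layer 2: sin θ = 1560·sin 17.0°/807 = 0.5652, θ = 34.41°; offset = 3.7·tan 34.41° = 2.535 m.
Layer 3: sin θ = 2486·sin 17.0°/807 = 0.9007, θ = 64.25°; offset = 14.4·tan 64.25° = 29.848 m.
Σ offsets = 38.039 m.

38.0 m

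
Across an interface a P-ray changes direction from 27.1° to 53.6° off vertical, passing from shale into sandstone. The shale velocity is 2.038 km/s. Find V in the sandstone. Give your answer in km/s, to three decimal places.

3.601 km/s

sin 27.1° = 0.4555; sin 53.6° = 0.8049.
V₂ = V₁·(sin θ₂/sin θ₁) = 2.038·(0.8049/0.4555) = 3.601 km/s.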